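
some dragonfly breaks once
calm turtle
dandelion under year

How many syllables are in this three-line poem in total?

16

Line 1: "some dragonfly breaks once": 1+3+1+1 = 6
Line 2: "calm turtle": 1+2 = 3
Line 3: "dandelion under year": 4+2+1 = 7
Total: 6 + 3 + 7 = 16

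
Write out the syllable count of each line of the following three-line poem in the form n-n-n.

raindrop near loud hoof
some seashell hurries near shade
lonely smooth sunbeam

Line 1: "raindrop near loud hoof": 2+1+1+1 = 5
Line 2: "some seashell hurries near shade": 1+2+2+1+1 = 7
Line 3: "lonely smooth sunbeam": 2+1+2 = 5

5-7-5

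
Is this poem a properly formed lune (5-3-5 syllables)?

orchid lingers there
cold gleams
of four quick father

Line 1: orchid (2), lingers (2), there (1) → 5 ✓
Line 2: cold (1), gleams (1) → 2 (expected 3)
Line 3: of (1), four (1), quick (1), father (2) → 5 ✓

No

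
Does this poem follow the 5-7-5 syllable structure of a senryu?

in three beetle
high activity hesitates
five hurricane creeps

Line 1: in(1) + three(1) + beetle(2) = 4 (expected 5)
Line 2: high(1) + activity(4) + hesitates(3) = 8 (expected 7)
Line 3: five(1) + hurricane(3) + creeps(1) = 5 ✓

No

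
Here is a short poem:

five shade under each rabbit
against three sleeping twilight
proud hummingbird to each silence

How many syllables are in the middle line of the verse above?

7

The middle line: against(2) + three(1) + sleeping(2) + twilight(2) = 7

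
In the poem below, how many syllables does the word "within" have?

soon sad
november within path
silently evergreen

2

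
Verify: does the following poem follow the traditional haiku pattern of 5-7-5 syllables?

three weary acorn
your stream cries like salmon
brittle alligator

Line 1: three(1) + weary(2) + acorn(2) = 5 ✓
Line 2: your(1) + stream(1) + cries(1) + like(1) + salmon(2) = 6 (expected 7)
Line 3: brittle(2) + alligator(4) = 6 (expected 5)

No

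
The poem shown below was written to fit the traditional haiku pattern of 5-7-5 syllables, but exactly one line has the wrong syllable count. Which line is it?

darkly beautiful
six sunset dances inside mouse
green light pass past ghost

Line 2

Line 1: "darkly beautiful": 2+3 = 5 ✓
Line 2: "six sunset dances inside mouse": 1+2+2+2+1 = 8 (expected 7)
Line 3: "green light pass past ghost": 1+1+1+1+1 = 5 ✓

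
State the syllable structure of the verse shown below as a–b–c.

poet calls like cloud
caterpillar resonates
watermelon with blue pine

Line 1: poet(2) + calls(1) + like(1) + cloud(1) = 5
Line 2: caterpillar(4) + resonates(3) = 7
Line 3: watermelon(4) + with(1) + blue(1) + pine(1) = 7

5–7–7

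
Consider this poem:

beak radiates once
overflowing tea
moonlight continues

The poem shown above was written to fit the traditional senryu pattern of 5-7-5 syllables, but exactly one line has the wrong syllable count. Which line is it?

The second line

Line 1: "beak radiates once": 1+3+1 = 5 ✓
Line 2: "overflowing tea": 4+1 = 5 (expected 7)
Line 3: "moonlight continues": 2+3 = 5 ✓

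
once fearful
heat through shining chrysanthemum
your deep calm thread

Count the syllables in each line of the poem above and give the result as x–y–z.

Line 1: "once fearful": 1+2 = 3
Line 2: "heat through shining chrysanthemum": 1+1+2+4 = 8
Line 3: "your deep calm thread": 1+1+1+1 = 4

3–8–4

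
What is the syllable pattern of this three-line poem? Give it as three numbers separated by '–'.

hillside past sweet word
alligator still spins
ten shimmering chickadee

Line 1: hillside(2) + past(1) + sweet(1) + word(1) = 5
Line 2: alligator(4) + still(1) + spins(1) = 6
Line 3: ten(1) + shimmering(3) + chickadee(3) = 7

5–6–7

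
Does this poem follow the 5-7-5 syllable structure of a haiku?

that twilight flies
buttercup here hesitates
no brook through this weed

No

Line 1: that(1) + twilight(2) + flies(1) = 4 (expected 5)
Line 2: buttercup(3) + here(1) + hesitates(3) = 7 ✓
Line 3: no(1) + brook(1) + through(1) + this(1) + weed(1) = 5 ✓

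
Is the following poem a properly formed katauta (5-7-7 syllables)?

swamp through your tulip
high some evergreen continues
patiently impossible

No

Line 1: swamp (1), through (1), your (1), tulip (2) → 5 ✓
Line 2: high (1), some (1), evergreen (3), continues (3) → 8 (expected 7)
Line 3: patiently (3), impossible (4) → 7 ✓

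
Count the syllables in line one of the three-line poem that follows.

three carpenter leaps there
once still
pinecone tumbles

6

Line one: three(1) + carpenter(3) + leaps(1) + there(1) = 6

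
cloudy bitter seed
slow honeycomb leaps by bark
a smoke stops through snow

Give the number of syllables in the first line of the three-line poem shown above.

5

The first line: "cloudy bitter seed": 2+2+1 = 5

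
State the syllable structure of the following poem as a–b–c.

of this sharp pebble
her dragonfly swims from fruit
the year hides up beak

5–7–5

Line 1: "of this sharp pebble": 1+1+1+2 = 5
Line 2: "her dragonfly swims from fruit": 1+3+1+1+1 = 7
Line 3: "the year hides up beak": 1+1+1+1+1 = 5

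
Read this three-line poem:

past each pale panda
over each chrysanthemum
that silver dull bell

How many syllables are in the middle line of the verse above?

The middle line: over (2), each (1), chrysanthemum (4) → 7

7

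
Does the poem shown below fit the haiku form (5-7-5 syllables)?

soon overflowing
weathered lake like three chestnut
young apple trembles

Line 1: soon(1) + overflowing(4) = 5 ✓
Line 2: weathered(2) + lake(1) + like(1) + three(1) + chestnut(2) = 7 ✓
Line 3: young(1) + apple(2) + trembles(2) = 5 ✓

Yes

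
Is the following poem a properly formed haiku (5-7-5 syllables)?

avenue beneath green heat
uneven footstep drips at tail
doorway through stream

No

Line 1: "avenue beneath green heat": 3+2+1+1 = 7 (expected 5)
Line 2: "uneven footstep drips at tail": 3+2+1+1+1 = 8 (expected 7)
Line 3: "doorway through stream": 2+1+1 = 4 (expected 5)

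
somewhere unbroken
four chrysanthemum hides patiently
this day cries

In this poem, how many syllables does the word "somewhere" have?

2

"somewhere" has 2 syllables.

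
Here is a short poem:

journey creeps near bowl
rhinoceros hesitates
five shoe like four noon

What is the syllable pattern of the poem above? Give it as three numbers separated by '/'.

5/7/5

Line 1: journey(2) + creeps(1) + near(1) + bowl(1) = 5
Line 2: rhinoceros(4) + hesitates(3) = 7
Line 3: five(1) + shoe(1) + like(1) + four(1) + noon(1) = 5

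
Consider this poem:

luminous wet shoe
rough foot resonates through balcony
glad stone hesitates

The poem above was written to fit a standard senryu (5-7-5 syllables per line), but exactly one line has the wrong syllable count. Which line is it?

Line 2

Line 1: luminous (3), wet (1), shoe (1) → 5 ✓
Line 2: rough (1), foot (1), resonates (3), through (1), balcony (3) → 9 (expected 7)
Line 3: glad (1), stone (1), hesitates (3) → 5 ✓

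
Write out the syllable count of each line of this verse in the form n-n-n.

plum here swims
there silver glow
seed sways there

Line 1: plum (1), here (1), swims (1) → 3
Line 2: there (1), silver (2), glow (1) → 4
Line 3: seed (1), sways (1), there (1) → 3

3-4-3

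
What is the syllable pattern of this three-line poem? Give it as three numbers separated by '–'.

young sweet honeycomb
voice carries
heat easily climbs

5–3–5

Line 1: young(1) + sweet(1) + honeycomb(3) = 5
Line 2: voice(1) + carries(2) = 3
Line 3: heat(1) + easily(3) + climbs(1) = 5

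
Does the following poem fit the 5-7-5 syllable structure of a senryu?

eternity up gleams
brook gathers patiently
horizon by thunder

No

Line 1: eternity (4), up (1), gleams (1) → 6 (expected 5)
Line 2: brook (1), gathers (2), patiently (3) → 6 (expected 7)
Line 3: horizon (3), by (1), thunder (2) → 6 (expected 5)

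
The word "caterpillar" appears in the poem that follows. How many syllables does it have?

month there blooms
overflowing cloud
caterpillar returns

4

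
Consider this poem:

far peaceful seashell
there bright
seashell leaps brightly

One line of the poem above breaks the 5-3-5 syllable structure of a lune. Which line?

Line 2

Line 1: "far peaceful seashell": 1+2+2 = 5 ✓
Line 2: "there bright": 1+1 = 2 (expected 3)
Line 3: "seashell leaps brightly": 2+1+2 = 5 ✓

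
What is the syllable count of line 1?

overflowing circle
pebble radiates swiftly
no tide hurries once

Line 1: overflowing (4), circle (2) → 6

6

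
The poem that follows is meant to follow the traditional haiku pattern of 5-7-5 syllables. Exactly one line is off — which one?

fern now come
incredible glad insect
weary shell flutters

Line 1: fern (1), now (1), come (1) → 3 (expected 5)
Line 2: incredible (4), glad (1), insect (2) → 7 ✓
Line 3: weary (2), shell (1), flutters (2) → 5 ✓

The first line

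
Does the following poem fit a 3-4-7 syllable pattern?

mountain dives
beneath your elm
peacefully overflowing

Line 1: mountain(2) + dives(1) = 3 ✓
Line 2: beneath(2) + your(1) + elm(1) = 4 ✓
Line 3: peacefully(3) + overflowing(4) = 7 ✓

Yes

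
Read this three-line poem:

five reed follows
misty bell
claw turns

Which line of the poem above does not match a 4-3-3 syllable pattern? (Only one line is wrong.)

Line 3

Line 1: "five reed follows": 1+1+2 = 4 ✓
Line 2: "misty bell": 2+1 = 3 ✓
Line 3: "claw turns": 1+1 = 2 (expected 3)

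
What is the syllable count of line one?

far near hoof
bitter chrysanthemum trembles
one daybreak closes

Line one: far(1) + near(1) + hoof(1) = 3

3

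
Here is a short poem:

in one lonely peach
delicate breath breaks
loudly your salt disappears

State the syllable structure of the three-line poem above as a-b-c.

Line 1: in(1) + one(1) + lonely(2) + peach(1) = 5
Line 2: delicate(3) + breath(1) + breaks(1) = 5
Line 3: loudly(2) + your(1) + salt(1) + disappears(3) = 7

5-5-7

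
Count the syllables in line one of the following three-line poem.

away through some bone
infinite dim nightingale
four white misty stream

Line one: "away through some bone": 2+1+1+1 = 5

5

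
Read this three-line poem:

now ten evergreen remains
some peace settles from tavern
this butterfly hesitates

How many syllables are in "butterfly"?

"butterfly" has 3 syllables.

3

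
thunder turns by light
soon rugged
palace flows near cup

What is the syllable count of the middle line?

The middle line: soon (1), rugged (2) → 3

3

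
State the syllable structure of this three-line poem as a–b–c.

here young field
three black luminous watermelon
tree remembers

Line 1: "here young field": 1+1+1 = 3
Line 2: "three black luminous watermelon": 1+1+3+4 = 9
Line 3: "tree remembers": 1+3 = 4

3–9–4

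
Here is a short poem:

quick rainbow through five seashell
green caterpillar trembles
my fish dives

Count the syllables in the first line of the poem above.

7

The first line: quick(1) + rainbow(2) + through(1) + five(1) + seashell(2) = 7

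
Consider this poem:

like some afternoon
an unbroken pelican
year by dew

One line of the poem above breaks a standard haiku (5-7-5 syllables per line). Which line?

Line 3

Line 1: like(1) + some(1) + afternoon(3) = 5 ✓
Line 2: an(1) + unbroken(3) + pelican(3) = 7 ✓
Line 3: year(1) + by(1) + dew(1) = 3 (expected 5)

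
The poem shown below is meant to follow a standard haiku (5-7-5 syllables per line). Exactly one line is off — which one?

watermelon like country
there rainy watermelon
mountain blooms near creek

Line 1

Line 1: watermelon(4) + like(1) + country(2) = 7 (expected 5)
Line 2: there(1) + rainy(2) + watermelon(4) = 7 ✓
Line 3: mountain(2) + blooms(1) + near(1) + creek(1) = 5 ✓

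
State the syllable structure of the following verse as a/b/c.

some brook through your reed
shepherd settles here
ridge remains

5/5/3

Line 1: "some brook through your reed": 1+1+1+1+1 = 5
Line 2: "shepherd settles here": 2+2+1 = 5
Line 3: "ridge remains": 1+2 = 3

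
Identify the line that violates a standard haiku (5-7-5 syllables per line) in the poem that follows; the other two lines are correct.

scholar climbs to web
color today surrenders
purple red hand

Line 1: scholar (2), climbs (1), to (1), web (1) → 5 ✓
Line 2: color (2), today (2), surrenders (3) → 7 ✓
Line 3: purple (2), red (1), hand (1) → 4 (expected 5)

The third line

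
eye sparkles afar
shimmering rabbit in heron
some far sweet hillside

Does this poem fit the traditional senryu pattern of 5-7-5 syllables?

Line 1: "eye sparkles afar": 1+2+2 = 5 ✓
Line 2: "shimmering rabbit in heron": 3+2+1+2 = 8 (expected 7)
Line 3: "some far sweet hillside": 1+1+1+2 = 5 ✓

No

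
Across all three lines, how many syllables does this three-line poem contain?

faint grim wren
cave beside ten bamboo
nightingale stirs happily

16

Line 1: faint (1), grim (1), wren (1) → 3
Line 2: cave (1), beside (2), ten (1), bamboo (2) → 6
Line 3: nightingale (3), stirs (1), happily (3) → 7
Total: 3 + 6 + 7 = 16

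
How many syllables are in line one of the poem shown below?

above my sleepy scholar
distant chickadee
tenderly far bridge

Line one: "above my sleepy scholar": 2+1+2+2 = 7

7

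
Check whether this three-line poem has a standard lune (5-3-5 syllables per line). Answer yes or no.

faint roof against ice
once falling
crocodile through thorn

Line 1: faint (1), roof (1), against (2), ice (1) → 5 ✓
Line 2: once (1), falling (2) → 3 ✓
Line 3: crocodile (3), through (1), thorn (1) → 5 ✓

Yes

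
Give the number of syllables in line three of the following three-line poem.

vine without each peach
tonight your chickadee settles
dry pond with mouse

Line three: "dry pond with mouse": 1+1+1+1 = 4

4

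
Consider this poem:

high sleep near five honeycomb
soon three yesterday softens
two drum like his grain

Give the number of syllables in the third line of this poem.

The third line: "two drum like his grain": 1+1+1+1+1 = 5

5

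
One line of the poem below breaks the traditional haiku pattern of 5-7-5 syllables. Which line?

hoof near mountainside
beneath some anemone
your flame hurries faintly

Line 3

Line 1: hoof(1) + near(1) + mountainside(3) = 5 ✓
Line 2: beneath(2) + some(1) + anemone(4) = 7 ✓
Line 3: your(1) + flame(1) + hurries(2) + faintly(2) = 6 (expected 5)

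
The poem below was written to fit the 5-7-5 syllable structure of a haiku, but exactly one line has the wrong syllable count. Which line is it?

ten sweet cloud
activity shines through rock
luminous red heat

The first line

Line 1: ten (1), sweet (1), cloud (1) → 3 (expected 5)
Line 2: activity (4), shines (1), through (1), rock (1) → 7 ✓
Line 3: luminous (3), red (1), heat (1) → 5 ✓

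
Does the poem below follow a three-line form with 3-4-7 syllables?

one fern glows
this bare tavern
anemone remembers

Yes

Line 1: "one fern glows": 1+1+1 = 3 ✓
Line 2: "this bare tavern": 1+1+2 = 4 ✓
Line 3: "anemone remembers": 4+3 = 7 ✓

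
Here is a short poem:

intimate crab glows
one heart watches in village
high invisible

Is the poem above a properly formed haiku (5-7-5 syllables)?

Line 1: intimate(3) + crab(1) + glows(1) = 5 ✓
Line 2: one(1) + heart(1) + watches(2) + in(1) + village(2) = 7 ✓
Line 3: high(1) + invisible(4) = 5 ✓

Yes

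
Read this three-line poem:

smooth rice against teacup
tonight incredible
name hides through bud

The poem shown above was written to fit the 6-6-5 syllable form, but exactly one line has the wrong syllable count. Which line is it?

Line 1: smooth(1) + rice(1) + against(2) + teacup(2) = 6 ✓
Line 2: tonight(2) + incredible(4) = 6 ✓
Line 3: name(1) + hides(1) + through(1) + bud(1) = 4 (expected 5)

Line 3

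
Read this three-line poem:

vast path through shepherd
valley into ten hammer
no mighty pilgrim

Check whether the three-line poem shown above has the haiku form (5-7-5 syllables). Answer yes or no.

Line 1: vast (1), path (1), through (1), shepherd (2) → 5 ✓
Line 2: valley (2), into (2), ten (1), hammer (2) → 7 ✓
Line 3: no (1), mighty (2), pilgrim (2) → 5 ✓

Yes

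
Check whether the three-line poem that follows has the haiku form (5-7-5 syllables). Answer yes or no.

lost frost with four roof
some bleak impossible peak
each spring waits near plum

Line 1: lost (1), frost (1), with (1), four (1), roof (1) → 5 ✓
Line 2: some (1), bleak (1), impossible (4), peak (1) → 7 ✓
Line 3: each (1), spring (1), waits (1), near (1), plum (1) → 5 ✓

Yes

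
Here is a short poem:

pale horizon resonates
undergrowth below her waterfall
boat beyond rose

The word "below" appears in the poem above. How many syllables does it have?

2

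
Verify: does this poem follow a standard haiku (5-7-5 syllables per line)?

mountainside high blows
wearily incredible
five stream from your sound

Line 1: mountainside (3), high (1), blows (1) → 5 ✓
Line 2: wearily (3), incredible (4) → 7 ✓
Line 3: five (1), stream (1), from (1), your (1), sound (1) → 5 ✓

Yes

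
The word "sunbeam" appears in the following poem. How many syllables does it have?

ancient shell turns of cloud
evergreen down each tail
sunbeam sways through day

2

"sunbeam" has 2 syllables.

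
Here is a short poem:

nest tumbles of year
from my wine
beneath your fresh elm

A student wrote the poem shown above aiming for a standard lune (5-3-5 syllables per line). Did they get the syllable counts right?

Yes

Line 1: nest (1), tumbles (2), of (1), year (1) → 5 ✓
Line 2: from (1), my (1), wine (1) → 3 ✓
Line 3: beneath (2), your (1), fresh (1), elm (1) → 5 ✓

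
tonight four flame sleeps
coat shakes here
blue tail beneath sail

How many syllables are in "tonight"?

2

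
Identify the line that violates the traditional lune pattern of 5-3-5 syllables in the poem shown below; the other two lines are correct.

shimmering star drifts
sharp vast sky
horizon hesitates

Line 3

Line 1: shimmering(3) + star(1) + drifts(1) = 5 ✓
Line 2: sharp(1) + vast(1) + sky(1) = 3 ✓
Line 3: horizon(3) + hesitates(3) = 6 (expected 5)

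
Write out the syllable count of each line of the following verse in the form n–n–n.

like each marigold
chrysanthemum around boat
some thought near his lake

Line 1: like (1), each (1), marigold (3) → 5
Line 2: chrysanthemum (4), around (2), boat (1) → 7
Line 3: some (1), thought (1), near (1), his (1), lake (1) → 5

5–7–5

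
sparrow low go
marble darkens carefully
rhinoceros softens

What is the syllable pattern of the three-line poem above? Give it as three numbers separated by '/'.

Line 1: sparrow (2), low (1), go (1) → 4
Line 2: marble (2), darkens (2), carefully (3) → 7
Line 3: rhinoceros (4), softens (2) → 6

4/7/6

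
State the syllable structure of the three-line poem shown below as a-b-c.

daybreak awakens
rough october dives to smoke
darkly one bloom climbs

5-7-5

Line 1: daybreak(2) + awakens(3) = 5
Line 2: rough(1) + october(3) + dives(1) + to(1) + smoke(1) = 7
Line 3: darkly(2) + one(1) + bloom(1) + climbs(1) = 5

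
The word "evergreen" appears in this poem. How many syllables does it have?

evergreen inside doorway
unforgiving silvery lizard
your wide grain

3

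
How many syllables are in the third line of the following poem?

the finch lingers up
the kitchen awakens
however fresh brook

The third line: however(3) + fresh(1) + brook(1) = 5

5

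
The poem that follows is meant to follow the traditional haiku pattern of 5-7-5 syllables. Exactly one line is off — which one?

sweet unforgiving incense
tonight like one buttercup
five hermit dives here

Line 1: sweet(1) + unforgiving(4) + incense(2) = 7 (expected 5)
Line 2: tonight(2) + like(1) + one(1) + buttercup(3) = 7 ✓
Line 3: five(1) + hermit(2) + dives(1) + here(1) = 5 ✓

Line 1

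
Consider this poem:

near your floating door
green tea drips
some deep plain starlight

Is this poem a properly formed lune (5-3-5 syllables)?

Line 1: near (1), your (1), floating (2), door (1) → 5 ✓
Line 2: green (1), tea (1), drips (1) → 3 ✓
Line 3: some (1), deep (1), plain (1), starlight (2) → 5 ✓

Yes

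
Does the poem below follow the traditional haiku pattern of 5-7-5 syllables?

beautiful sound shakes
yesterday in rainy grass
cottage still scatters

Line 1: beautiful(3) + sound(1) + shakes(1) = 5 ✓
Line 2: yesterday(3) + in(1) + rainy(2) + grass(1) = 7 ✓
Line 3: cottage(2) + still(1) + scatters(2) = 5 ✓

Yes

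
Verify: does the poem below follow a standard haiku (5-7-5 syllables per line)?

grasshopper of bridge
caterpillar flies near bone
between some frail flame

Line 1: grasshopper(3) + of(1) + bridge(1) = 5 ✓
Line 2: caterpillar(4) + flies(1) + near(1) + bone(1) = 7 ✓
Line 3: between(2) + some(1) + frail(1) + flame(1) = 5 ✓

Yes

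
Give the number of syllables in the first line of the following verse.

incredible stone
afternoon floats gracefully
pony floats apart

5

The first line: incredible (4), stone (1) → 5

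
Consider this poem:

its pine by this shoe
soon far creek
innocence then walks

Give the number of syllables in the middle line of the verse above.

The middle line: soon(1) + far(1) + creek(1) = 3

3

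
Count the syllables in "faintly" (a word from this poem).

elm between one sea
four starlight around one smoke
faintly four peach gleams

2

"faintly" has 2 syllables.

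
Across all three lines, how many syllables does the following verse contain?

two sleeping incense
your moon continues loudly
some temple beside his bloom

Line 1: "two sleeping incense": 1+2+2 = 5
Line 2: "your moon continues loudly": 1+1+3+2 = 7
Line 3: "some temple beside his bloom": 1+2+2+1+1 = 7
Total: 5 + 7 + 7 = 19

19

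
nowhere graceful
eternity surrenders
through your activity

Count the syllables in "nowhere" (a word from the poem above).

2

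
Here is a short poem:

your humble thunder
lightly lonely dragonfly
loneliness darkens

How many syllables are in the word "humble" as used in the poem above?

2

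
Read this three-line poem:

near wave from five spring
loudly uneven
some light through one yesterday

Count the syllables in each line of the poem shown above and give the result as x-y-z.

Line 1: "near wave from five spring": 1+1+1+1+1 = 5
Line 2: "loudly uneven": 2+3 = 5
Line 3: "some light through one yesterday": 1+1+1+1+3 = 7

5-5-7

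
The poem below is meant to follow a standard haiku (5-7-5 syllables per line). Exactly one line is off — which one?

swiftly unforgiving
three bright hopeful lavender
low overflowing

Line 1: swiftly(2) + unforgiving(4) = 6 (expected 5)
Line 2: three(1) + bright(1) + hopeful(2) + lavender(3) = 7 ✓
Line 3: low(1) + overflowing(4) = 5 ✓

The first line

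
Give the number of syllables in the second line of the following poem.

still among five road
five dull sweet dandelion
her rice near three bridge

7

The second line: "five dull sweet dandelion": 1+1+1+4 = 7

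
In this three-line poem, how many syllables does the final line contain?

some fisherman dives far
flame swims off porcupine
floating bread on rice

5

The final line: floating(2) + bread(1) + on(1) + rice(1) = 5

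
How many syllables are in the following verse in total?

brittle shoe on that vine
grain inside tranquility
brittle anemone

19

Line 1: brittle(2) + shoe(1) + on(1) + that(1) + vine(1) = 6
Line 2: grain(1) + inside(2) + tranquility(4) = 7
Line 3: brittle(2) + anemone(4) = 6
Total: 6 + 7 + 6 = 19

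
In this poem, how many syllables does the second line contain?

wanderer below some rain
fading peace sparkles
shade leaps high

5

The second line: fading (2), peace (1), sparkles (2) → 5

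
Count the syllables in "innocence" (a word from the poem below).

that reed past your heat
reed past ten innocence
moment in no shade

3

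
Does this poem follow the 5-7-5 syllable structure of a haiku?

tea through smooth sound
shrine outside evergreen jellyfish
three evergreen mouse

Line 1: "tea through smooth sound": 1+1+1+1 = 4 (expected 5)
Line 2: "shrine outside evergreen jellyfish": 1+2+3+3 = 9 (expected 7)
Line 3: "three evergreen mouse": 1+3+1 = 5 ✓

No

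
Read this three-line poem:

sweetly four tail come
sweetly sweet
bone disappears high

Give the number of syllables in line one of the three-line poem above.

Line one: sweetly (2), four (1), tail (1), come (1) → 5

5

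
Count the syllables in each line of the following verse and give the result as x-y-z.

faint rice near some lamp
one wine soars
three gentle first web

5-3-5

Line 1: faint(1) + rice(1) + near(1) + some(1) + lamp(1) = 5
Line 2: one(1) + wine(1) + soars(1) = 3
Line 3: three(1) + gentle(2) + first(1) + web(1) = 5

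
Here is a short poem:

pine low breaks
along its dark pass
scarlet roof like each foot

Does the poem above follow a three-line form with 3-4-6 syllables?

Line 1: "pine low breaks": 1+1+1 = 3 ✓
Line 2: "along its dark pass": 2+1+1+1 = 5 (expected 4)
Line 3: "scarlet roof like each foot": 2+1+1+1+1 = 6 ✓

No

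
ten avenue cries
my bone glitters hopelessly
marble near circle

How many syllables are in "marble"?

"marble" has 2 syllables.

2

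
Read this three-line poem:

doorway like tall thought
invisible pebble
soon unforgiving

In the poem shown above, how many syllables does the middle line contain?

The middle line: invisible(4) + pebble(2) = 6

6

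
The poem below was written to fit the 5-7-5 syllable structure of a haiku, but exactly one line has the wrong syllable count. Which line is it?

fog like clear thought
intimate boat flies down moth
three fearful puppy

Line 1: fog (1), like (1), clear (1), thought (1) → 4 (expected 5)
Line 2: intimate (3), boat (1), flies (1), down (1), moth (1) → 7 ✓
Line 3: three (1), fearful (2), puppy (2) → 5 ✓

The first line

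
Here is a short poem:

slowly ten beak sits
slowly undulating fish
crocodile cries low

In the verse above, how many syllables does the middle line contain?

7

The middle line: slowly(2) + undulating(4) + fish(1) = 7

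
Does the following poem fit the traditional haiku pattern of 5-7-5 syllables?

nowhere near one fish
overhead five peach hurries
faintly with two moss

Line 1: nowhere(2) + near(1) + one(1) + fish(1) = 5 ✓
Line 2: overhead(3) + five(1) + peach(1) + hurries(2) = 7 ✓
Line 3: faintly(2) + with(1) + two(1) + moss(1) = 5 ✓

Yes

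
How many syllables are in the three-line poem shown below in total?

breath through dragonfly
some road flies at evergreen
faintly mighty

Line 1: "breath through dragonfly": 1+1+3 = 5
Line 2: "some road flies at evergreen": 1+1+1+1+3 = 7
Line 3: "faintly mighty": 2+2 = 4
Total: 5 + 7 + 4 = 16

16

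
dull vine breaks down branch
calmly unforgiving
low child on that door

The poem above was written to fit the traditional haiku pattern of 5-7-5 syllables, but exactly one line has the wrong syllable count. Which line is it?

Line 1: "dull vine breaks down branch": 1+1+1+1+1 = 5 ✓
Line 2: "calmly unforgiving": 2+4 = 6 (expected 7)
Line 3: "low child on that door": 1+1+1+1+1 = 5 ✓

Line 2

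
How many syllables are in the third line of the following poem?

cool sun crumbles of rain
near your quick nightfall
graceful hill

3

The third line: "graceful hill": 2+1 = 3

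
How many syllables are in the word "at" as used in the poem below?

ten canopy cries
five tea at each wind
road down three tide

1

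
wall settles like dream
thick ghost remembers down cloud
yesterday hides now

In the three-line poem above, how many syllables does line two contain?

Line two: thick(1) + ghost(1) + remembers(3) + down(1) + cloud(1) = 7

7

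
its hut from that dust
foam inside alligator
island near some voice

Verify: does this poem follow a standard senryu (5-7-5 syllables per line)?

Line 1: "its hut from that dust": 1+1+1+1+1 = 5 ✓
Line 2: "foam inside alligator": 1+2+4 = 7 ✓
Line 3: "island near some voice": 2+1+1+1 = 5 ✓

Yes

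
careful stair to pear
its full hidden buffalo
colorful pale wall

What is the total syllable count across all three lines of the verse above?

17

Line 1: careful (2), stair (1), to (1), pear (1) → 5
Line 2: its (1), full (1), hidden (2), buffalo (3) → 7
Line 3: colorful (3), pale (1), wall (1) → 5
Total: 5 + 7 + 5 = 17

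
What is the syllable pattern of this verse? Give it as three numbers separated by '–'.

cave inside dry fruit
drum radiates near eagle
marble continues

5–7–5

Line 1: cave(1) + inside(2) + dry(1) + fruit(1) = 5
Line 2: drum(1) + radiates(3) + near(1) + eagle(2) = 7
Line 3: marble(2) + continues(3) = 5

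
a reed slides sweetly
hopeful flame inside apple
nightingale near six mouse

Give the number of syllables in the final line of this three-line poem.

6

The final line: nightingale(3) + near(1) + six(1) + mouse(1) = 6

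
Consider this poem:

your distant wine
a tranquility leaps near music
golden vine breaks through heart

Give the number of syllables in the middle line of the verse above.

9

The middle line: a(1) + tranquility(4) + leaps(1) + near(1) + music(2) = 9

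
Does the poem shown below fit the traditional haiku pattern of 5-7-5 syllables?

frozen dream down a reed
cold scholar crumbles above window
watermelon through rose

Line 1: frozen (2), dream (1), down (1), a (1), reed (1) → 6 (expected 5)
Line 2: cold (1), scholar (2), crumbles (2), above (2), window (2) → 9 (expected 7)
Line 3: watermelon (4), through (1), rose (1) → 6 (expected 5)

No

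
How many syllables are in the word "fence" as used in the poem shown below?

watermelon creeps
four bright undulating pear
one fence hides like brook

1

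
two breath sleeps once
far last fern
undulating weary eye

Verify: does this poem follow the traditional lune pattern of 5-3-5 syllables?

No

Line 1: "two breath sleeps once": 1+1+1+1 = 4 (expected 5)
Line 2: "far last fern": 1+1+1 = 3 ✓
Line 3: "undulating weary eye": 4+2+1 = 7 (expected 5)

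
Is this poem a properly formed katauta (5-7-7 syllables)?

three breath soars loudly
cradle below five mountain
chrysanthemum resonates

Yes

Line 1: "three breath soars loudly": 1+1+1+2 = 5 ✓
Line 2: "cradle below five mountain": 2+2+1+2 = 7 ✓
Line 3: "chrysanthemum resonates": 4+3 = 7 ✓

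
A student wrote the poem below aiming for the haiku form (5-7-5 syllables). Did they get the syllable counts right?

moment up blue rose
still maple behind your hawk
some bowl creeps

No

Line 1: "moment up blue rose": 2+1+1+1 = 5 ✓
Line 2: "still maple behind your hawk": 1+2+2+1+1 = 7 ✓
Line 3: "some bowl creeps": 1+1+1 = 3 (expected 5)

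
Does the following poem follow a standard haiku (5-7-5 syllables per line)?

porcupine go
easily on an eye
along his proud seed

Line 1: porcupine (3), go (1) → 4 (expected 5)
Line 2: easily (3), on (1), an (1), eye (1) → 6 (expected 7)
Line 3: along (2), his (1), proud (1), seed (1) → 5 ✓

No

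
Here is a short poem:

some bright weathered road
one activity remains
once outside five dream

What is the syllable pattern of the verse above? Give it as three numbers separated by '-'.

5-7-5

Line 1: some(1) + bright(1) + weathered(2) + road(1) = 5
Line 2: one(1) + activity(4) + remains(2) = 7
Line 3: once(1) + outside(2) + five(1) + dream(1) = 5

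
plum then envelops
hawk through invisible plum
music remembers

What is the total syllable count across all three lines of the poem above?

Line 1: plum(1) + then(1) + envelops(3) = 5
Line 2: hawk(1) + through(1) + invisible(4) + plum(1) = 7
Line 3: music(2) + remembers(3) = 5
Total: 5 + 7 + 5 = 17

17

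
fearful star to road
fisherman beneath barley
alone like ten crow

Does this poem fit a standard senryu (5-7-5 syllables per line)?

Line 1: fearful(2) + star(1) + to(1) + road(1) = 5 ✓
Line 2: fisherman(3) + beneath(2) + barley(2) = 7 ✓
Line 3: alone(2) + like(1) + ten(1) + crow(1) = 5 ✓

Yes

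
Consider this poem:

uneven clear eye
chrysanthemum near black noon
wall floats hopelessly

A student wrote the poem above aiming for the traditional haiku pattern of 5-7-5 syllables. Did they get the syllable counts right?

Line 1: uneven (3), clear (1), eye (1) → 5 ✓
Line 2: chrysanthemum (4), near (1), black (1), noon (1) → 7 ✓
Line 3: wall (1), floats (1), hopelessly (3) → 5 ✓

Yes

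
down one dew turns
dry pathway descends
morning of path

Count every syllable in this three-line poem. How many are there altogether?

13

Line 1: down(1) + one(1) + dew(1) + turns(1) = 4
Line 2: dry(1) + pathway(2) + descends(2) = 5
Line 3: morning(2) + of(1) + path(1) = 4
Total: 4 + 5 + 4 = 13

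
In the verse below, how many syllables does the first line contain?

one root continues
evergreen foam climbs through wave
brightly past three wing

The first line: "one root continues": 1+1+3 = 5

5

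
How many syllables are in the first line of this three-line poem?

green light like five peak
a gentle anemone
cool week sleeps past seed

5

The first line: green (1), light (1), like (1), five (1), peak (1) → 5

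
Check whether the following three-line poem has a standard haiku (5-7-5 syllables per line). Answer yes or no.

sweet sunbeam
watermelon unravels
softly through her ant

No

Line 1: "sweet sunbeam": 1+2 = 3 (expected 5)
Line 2: "watermelon unravels": 4+3 = 7 ✓
Line 3: "softly through her ant": 2+1+1+1 = 5 ✓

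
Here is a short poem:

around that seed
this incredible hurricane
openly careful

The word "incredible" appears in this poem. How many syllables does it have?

4

"incredible" has 4 syllables.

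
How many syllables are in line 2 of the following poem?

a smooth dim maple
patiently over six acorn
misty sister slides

8

Line 2: patiently(3) + over(2) + six(1) + acorn(2) = 8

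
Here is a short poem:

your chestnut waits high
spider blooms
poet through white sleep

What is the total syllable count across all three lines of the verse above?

13

Line 1: "your chestnut waits high": 1+2+1+1 = 5
Line 2: "spider blooms": 2+1 = 3
Line 3: "poet through white sleep": 2+1+1+1 = 5
Total: 5 + 3 + 5 = 13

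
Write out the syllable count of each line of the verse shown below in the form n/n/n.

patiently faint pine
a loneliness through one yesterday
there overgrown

5/9/4

Line 1: patiently (3), faint (1), pine (1) → 5
Line 2: a (1), loneliness (3), through (1), one (1), yesterday (3) → 9
Line 3: there (1), overgrown (3) → 4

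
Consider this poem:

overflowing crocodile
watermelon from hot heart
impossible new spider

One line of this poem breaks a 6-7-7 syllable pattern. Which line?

Line 1: overflowing (4), crocodile (3) → 7 (expected 6)
Line 2: watermelon (4), from (1), hot (1), heart (1) → 7 ✓
Line 3: impossible (4), new (1), spider (2) → 7 ✓

Line 1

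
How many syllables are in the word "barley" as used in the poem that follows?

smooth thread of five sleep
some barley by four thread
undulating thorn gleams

2

"barley" has 2 syllables.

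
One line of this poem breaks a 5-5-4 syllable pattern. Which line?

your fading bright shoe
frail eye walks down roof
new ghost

Line 1: your(1) + fading(2) + bright(1) + shoe(1) = 5 ✓
Line 2: frail(1) + eye(1) + walks(1) + down(1) + roof(1) = 5 ✓
Line 3: new(1) + ghost(1) = 2 (expected 4)

Line 3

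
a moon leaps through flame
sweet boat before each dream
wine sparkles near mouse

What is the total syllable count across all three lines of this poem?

16

Line 1: a(1) + moon(1) + leaps(1) + through(1) + flame(1) = 5
Line 2: sweet(1) + boat(1) + before(2) + each(1) + dream(1) = 6
Line 3: wine(1) + sparkles(2) + near(1) + mouse(1) = 5
Total: 5 + 6 + 5 = 16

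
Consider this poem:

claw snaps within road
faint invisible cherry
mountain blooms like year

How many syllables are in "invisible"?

4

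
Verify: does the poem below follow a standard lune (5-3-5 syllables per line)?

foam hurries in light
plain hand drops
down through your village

Yes

Line 1: foam (1), hurries (2), in (1), light (1) → 5 ✓
Line 2: plain (1), hand (1), drops (1) → 3 ✓
Line 3: down (1), through (1), your (1), village (2) → 5 ✓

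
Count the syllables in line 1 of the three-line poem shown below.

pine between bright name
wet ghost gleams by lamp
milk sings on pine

Line 1: "pine between bright name": 1+2+1+1 = 5

5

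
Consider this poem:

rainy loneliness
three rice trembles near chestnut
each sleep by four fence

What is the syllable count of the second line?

The second line: "three rice trembles near chestnut": 1+1+2+1+2 = 7

7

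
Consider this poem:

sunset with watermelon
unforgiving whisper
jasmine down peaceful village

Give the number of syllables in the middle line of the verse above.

6

The middle line: unforgiving (4), whisper (2) → 6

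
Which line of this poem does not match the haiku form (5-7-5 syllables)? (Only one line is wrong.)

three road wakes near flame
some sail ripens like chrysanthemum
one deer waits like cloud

Line 1: "three road wakes near flame": 1+1+1+1+1 = 5 ✓
Line 2: "some sail ripens like chrysanthemum": 1+1+2+1+4 = 9 (expected 7)
Line 3: "one deer waits like cloud": 1+1+1+1+1 = 5 ✓

Line 2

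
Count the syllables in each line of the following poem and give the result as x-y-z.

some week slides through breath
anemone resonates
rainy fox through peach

Line 1: some (1), week (1), slides (1), through (1), breath (1) → 5
Line 2: anemone (4), resonates (3) → 7
Line 3: rainy (2), fox (1), through (1), peach (1) → 5

5-7-5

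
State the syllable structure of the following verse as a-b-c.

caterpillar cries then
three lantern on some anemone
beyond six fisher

6-9-5

Line 1: "caterpillar cries then": 4+1+1 = 6
Line 2: "three lantern on some anemone": 1+2+1+1+4 = 9
Line 3: "beyond six fisher": 2+1+2 = 5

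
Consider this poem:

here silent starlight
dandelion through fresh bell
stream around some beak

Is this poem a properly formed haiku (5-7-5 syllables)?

Line 1: here(1) + silent(2) + starlight(2) = 5 ✓
Line 2: dandelion(4) + through(1) + fresh(1) + bell(1) = 7 ✓
Line 3: stream(1) + around(2) + some(1) + beak(1) = 5 ✓

Yes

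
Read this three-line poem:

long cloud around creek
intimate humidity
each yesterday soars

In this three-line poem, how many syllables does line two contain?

Line two: intimate(3) + humidity(4) = 7

7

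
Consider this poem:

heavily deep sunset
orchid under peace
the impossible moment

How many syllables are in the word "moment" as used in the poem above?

2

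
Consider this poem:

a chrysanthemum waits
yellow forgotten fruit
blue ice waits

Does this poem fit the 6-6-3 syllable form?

Line 1: a (1), chrysanthemum (4), waits (1) → 6 ✓
Line 2: yellow (2), forgotten (3), fruit (1) → 6 ✓
Line 3: blue (1), ice (1), waits (1) → 3 ✓

Yes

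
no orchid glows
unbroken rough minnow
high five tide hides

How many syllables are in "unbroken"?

3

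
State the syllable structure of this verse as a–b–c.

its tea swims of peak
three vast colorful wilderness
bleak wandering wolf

5–8–5

Line 1: "its tea swims of peak": 1+1+1+1+1 = 5
Line 2: "three vast colorful wilderness": 1+1+3+3 = 8
Line 3: "bleak wandering wolf": 1+3+1 = 5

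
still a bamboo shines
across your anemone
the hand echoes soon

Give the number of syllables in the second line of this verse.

The second line: across(2) + your(1) + anemone(4) = 7

7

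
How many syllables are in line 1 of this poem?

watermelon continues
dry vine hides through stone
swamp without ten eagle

Line 1: "watermelon continues": 4+3 = 7

7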